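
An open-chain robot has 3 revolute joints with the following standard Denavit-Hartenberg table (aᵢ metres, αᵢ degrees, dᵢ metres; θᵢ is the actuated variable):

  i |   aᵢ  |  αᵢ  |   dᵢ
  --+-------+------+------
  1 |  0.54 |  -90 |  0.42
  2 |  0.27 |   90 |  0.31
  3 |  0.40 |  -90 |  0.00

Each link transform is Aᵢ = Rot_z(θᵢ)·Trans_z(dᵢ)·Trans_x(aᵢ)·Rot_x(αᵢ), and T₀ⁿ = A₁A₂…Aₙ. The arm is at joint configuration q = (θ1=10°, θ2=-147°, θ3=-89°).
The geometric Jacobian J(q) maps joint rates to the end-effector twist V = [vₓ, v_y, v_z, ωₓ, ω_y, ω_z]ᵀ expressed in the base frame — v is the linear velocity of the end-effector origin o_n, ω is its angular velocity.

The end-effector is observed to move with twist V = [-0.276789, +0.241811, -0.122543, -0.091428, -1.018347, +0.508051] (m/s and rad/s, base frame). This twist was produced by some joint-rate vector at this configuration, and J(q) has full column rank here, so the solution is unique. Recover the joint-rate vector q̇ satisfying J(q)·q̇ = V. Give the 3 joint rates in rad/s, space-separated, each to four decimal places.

0.9190 -0.9870 0.4900

o_n = [0.3186, -0.0351, 0.5709]
J₁: ẑ×o_n = [0.0351, 0.3186, -0.0000], ω = ẑ
J2: z=[-0.1736, 0.9848, 0.0000] o=[0.5318, 0.0938, 0.4200] → [0.1486, 0.0262, 0.2323, -0.1736, 0.9848, 0.0000]
J3: z=[-0.5364, -0.0946, -0.8387] o=[0.2550, 0.3597, 0.5671] → [-0.3315, -0.0514, 0.2178, -0.5364, -0.0946, -0.8387]
q̇ = J⁺·V = [0.9190, -0.9870, 0.4900]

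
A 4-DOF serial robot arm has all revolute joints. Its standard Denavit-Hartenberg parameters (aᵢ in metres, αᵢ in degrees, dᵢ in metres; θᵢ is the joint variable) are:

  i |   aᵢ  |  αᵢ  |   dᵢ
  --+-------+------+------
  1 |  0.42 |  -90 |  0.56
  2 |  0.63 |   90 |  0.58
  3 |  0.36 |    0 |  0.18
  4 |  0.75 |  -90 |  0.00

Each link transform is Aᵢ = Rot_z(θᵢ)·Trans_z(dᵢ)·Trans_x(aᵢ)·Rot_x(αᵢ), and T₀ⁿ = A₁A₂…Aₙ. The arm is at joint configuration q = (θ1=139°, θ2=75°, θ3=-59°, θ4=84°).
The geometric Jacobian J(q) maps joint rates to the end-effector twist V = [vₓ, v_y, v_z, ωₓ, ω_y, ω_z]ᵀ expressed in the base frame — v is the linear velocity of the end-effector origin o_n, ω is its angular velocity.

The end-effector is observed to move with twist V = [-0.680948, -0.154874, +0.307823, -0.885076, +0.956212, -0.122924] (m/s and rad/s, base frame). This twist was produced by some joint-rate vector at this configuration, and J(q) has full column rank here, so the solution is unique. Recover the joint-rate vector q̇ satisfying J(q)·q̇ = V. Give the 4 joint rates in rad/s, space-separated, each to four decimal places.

-0.4700 -0.1410 0.6100 0.7310

o_n = [-1.1263, 0.1994, -0.8376]
J₁: ẑ×o_n = [-0.1994, -1.1263, 0.0000], ω = ẑ
J2: z=[-0.6561, -0.7547, 0.0000] o=[-0.3170, 0.2755, 0.5600] → [1.0548, -0.9169, -0.5608, -0.6561, -0.7547, 0.0000]
J3: z=[-0.7290, 0.6337, 0.2588] o=[-0.8206, -0.0552, -0.0485] → [-0.5659, -0.6544, 0.0081, -0.7290, 0.6337, 0.2588]
J4: z=[-0.7290, 0.6337, 0.2588] o=[-0.7855, 0.3232, -0.1810] → [-0.3840, -0.5668, 0.3062, -0.7290, 0.6337, 0.2588]
q̇ = J⁺·V = [-0.4700, -0.1410, 0.6100, 0.7310]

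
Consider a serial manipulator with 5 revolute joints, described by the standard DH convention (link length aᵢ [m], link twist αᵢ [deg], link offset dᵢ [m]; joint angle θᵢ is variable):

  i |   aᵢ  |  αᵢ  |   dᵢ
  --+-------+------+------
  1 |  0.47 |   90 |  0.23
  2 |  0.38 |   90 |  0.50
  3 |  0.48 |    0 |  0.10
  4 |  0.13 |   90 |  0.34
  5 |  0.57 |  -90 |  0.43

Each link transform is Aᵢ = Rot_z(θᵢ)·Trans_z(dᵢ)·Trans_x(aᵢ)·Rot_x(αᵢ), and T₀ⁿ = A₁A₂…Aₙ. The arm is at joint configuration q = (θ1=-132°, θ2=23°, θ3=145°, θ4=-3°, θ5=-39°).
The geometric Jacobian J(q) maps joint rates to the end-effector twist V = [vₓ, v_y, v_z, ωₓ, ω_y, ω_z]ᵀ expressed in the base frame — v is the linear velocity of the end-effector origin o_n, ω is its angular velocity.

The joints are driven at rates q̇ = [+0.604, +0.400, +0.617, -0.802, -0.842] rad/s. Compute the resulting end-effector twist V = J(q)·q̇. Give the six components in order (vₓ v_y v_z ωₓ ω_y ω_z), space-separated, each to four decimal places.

o_n = [-1.3027, 0.7455, 0.0770]
J₁: ẑ×o_n = [-0.7455, -1.3027, 0.0000], ω = ẑ
J2: z=[-0.7431, 0.6691, 0.0000] o=[-0.3145, -0.3493, 0.2300] → [-0.1023, -0.1137, -0.1523, -0.7431, 0.6691, 0.0000]
J3: z=[-0.2615, -0.2904, -0.9205] o=[-0.9201, -0.2747, 0.3785] → [1.0266, 0.2734, -0.3778, -0.2615, -0.2904, -0.9205]
J4: z=[-0.2615, -0.2904, -0.9205] o=[-0.9087, 0.1495, 0.1328] → [0.5648, 0.3481, -0.2702, -0.2615, -0.2904, -0.9205]
J5: z=[-0.9648, 0.1061, 0.2406] o=[-0.9940, 0.1744, -0.2202] → [-0.1058, 0.2125, -0.5182, -0.9648, 0.1061, 0.2406]
V = J·q̇ = [-0.2217, -1.1218, 0.3590, 0.5635, 0.2320, 0.5717]

-0.2217 -1.1218 0.3590 0.5635 0.2320 0.5717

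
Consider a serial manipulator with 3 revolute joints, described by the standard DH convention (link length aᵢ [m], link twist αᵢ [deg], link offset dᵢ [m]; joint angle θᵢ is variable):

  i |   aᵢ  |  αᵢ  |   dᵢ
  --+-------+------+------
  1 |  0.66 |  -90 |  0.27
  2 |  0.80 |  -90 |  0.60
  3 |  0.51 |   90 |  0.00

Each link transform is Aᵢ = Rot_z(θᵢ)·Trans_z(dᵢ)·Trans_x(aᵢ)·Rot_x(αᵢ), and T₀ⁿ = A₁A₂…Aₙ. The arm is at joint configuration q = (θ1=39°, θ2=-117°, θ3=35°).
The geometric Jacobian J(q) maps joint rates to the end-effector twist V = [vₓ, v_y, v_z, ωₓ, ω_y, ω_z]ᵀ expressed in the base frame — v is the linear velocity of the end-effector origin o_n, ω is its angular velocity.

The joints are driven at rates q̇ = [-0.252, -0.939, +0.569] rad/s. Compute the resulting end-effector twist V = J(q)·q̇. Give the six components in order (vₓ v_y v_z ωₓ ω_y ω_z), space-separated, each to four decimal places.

o_n = [-0.1102, 0.3064, 1.3550]
J₁: ẑ×o_n = [-0.3064, -0.1102, 0.0000], ω = ẑ
J2: z=[-0.6293, 0.7771, 0.0000] o=[0.5129, 0.4154, 0.2700] → [0.8432, 0.6828, 0.5529, -0.6293, 0.7771, 0.0000]
J3: z=[0.6924, 0.5607, 0.4540] o=[-0.1469, 0.6531, 0.9828] → [0.3661, -0.2411, -0.2606, 0.6924, 0.5607, 0.4540]
V = J·q̇ = [-0.5063, -0.7506, -0.6674, 0.9849, -0.4107, 0.0063]

-0.5063 -0.7506 -0.6674 0.9849 -0.4107 0.0063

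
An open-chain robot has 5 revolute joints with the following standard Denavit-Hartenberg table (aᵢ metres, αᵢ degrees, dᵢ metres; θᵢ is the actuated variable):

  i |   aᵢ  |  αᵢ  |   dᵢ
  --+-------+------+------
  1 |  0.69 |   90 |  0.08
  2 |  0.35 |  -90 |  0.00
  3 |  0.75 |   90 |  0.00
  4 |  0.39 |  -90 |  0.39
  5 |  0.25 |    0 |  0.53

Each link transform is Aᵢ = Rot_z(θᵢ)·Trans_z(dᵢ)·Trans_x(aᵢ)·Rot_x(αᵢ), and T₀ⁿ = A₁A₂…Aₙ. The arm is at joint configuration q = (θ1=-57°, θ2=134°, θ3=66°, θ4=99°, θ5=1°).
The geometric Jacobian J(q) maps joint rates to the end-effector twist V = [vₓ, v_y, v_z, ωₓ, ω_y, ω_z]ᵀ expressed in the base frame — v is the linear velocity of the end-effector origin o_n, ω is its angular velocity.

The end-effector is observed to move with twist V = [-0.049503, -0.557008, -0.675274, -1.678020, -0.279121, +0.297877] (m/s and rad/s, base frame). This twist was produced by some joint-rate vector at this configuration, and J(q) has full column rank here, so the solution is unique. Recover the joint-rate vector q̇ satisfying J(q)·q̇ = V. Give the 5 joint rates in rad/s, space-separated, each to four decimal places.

o_n = [-0.1592, 0.1692, 0.2407]
J₁: ẑ×o_n = [-0.1692, -0.1592, 0.0000], ω = ẑ
J2: z=[-0.8387, -0.5446, 0.0000] o=[0.3758, -0.5787, 0.0800] → [-0.0875, 0.1348, -0.9186, -0.8387, -0.5446, 0.0000]
J3: z=[-0.3918, 0.6033, -0.6947] o=[0.2434, -0.3748, 0.3318] → [0.3229, 0.2440, 0.0298, -0.3918, 0.6033, -0.6947]
J4: z=[-0.6867, 0.3107, 0.6571] o=[0.7026, 0.1761, 0.5512] → [-0.0919, -0.7796, 0.2725, -0.6867, 0.3107, 0.6571]
J5: z=[-0.5435, -0.8198, -0.1803] o=[0.2465, 0.4849, 0.5221] → [0.1738, -0.0798, -0.1611, -0.5435, -0.8198, -0.1803]
q̇ = J⁺·V = [-0.1590, 0.9930, 0.2020, 0.9620, 0.1940]

-0.1590 0.9930 0.2020 0.9620 0.1940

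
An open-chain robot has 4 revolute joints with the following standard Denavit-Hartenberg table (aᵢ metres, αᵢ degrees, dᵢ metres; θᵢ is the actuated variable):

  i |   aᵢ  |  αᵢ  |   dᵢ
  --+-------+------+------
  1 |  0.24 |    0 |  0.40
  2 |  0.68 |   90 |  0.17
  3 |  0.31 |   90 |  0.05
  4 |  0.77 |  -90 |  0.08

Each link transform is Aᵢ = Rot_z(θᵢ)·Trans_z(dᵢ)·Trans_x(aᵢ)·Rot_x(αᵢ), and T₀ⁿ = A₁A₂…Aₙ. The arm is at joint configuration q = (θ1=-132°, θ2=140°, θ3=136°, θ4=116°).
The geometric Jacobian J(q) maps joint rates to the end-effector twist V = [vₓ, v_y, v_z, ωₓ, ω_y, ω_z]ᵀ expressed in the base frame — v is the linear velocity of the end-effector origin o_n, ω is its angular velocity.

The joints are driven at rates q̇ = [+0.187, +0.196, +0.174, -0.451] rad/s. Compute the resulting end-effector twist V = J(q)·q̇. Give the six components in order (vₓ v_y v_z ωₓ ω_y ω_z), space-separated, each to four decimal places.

o_n = [0.6907, -0.8081, 0.6084]
J₁: ẑ×o_n = [0.8081, 0.6907, -0.0000], ω = ẑ
J2: z=[0.0000, 0.0000, 1.0000] o=[-0.1606, -0.1784, 0.4000] → [0.6297, 0.8513, -0.0000, 0.0000, 0.0000, 1.0000]
J3: z=[0.1392, -0.9903, 0.0000] o=[0.5128, -0.0837, 0.5700] → [-0.0380, -0.0053, 0.0754, 0.1392, -0.9903, 0.0000]
J4: z=[0.6879, 0.0967, 0.7193] o=[0.2989, -0.1643, 0.7853] → [0.4460, 0.4035, -0.4808, 0.6879, 0.0967, 0.7193]
V = J·q̇ = [0.0668, 0.1131, 0.2299, -0.2860, -0.2159, 0.0586]

0.0668 0.1131 0.2299 -0.2860 -0.2159 0.0586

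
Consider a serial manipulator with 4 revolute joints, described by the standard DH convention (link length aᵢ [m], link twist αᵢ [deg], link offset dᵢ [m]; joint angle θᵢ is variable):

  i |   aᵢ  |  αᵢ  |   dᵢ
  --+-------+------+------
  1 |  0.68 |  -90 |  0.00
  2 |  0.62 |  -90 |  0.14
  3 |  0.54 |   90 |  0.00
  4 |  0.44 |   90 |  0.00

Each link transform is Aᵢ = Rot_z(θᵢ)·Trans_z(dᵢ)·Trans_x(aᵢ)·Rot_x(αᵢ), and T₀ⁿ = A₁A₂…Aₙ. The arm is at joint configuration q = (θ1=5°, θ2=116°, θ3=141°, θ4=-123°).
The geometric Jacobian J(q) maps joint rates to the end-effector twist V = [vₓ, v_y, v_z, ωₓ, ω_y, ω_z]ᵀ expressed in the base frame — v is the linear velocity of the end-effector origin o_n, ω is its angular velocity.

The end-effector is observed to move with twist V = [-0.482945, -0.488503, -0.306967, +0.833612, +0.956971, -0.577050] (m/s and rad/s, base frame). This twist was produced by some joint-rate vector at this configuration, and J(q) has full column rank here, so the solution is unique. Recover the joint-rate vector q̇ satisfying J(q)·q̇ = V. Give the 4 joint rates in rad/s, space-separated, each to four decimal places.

-0.3680 0.6180 -0.9130 -0.3380

o_n = [0.8433, 0.0246, -0.5092]
J₁: ẑ×o_n = [-0.0246, 0.8433, 0.0000], ω = ẑ
J2: z=[-0.0872, 0.9962, 0.0000] o=[0.6774, 0.0593, 0.0000] → [-0.5073, -0.0444, -0.1622, -0.0872, 0.9962, 0.0000]
J3: z=[-0.8954, -0.0783, 0.4384] o=[0.3945, 0.1750, -0.5573] → [0.0622, 0.2398, 0.1699, -0.8954, -0.0783, 0.4384]
J4: z=[-0.2071, -0.7982, -0.5656] o=[0.6073, -0.1475, -0.1801] → [0.3600, -0.2016, 0.1527, -0.2071, -0.7982, -0.5656]
q̇ = J⁺·V = [-0.3680, 0.6180, -0.9130, -0.3380]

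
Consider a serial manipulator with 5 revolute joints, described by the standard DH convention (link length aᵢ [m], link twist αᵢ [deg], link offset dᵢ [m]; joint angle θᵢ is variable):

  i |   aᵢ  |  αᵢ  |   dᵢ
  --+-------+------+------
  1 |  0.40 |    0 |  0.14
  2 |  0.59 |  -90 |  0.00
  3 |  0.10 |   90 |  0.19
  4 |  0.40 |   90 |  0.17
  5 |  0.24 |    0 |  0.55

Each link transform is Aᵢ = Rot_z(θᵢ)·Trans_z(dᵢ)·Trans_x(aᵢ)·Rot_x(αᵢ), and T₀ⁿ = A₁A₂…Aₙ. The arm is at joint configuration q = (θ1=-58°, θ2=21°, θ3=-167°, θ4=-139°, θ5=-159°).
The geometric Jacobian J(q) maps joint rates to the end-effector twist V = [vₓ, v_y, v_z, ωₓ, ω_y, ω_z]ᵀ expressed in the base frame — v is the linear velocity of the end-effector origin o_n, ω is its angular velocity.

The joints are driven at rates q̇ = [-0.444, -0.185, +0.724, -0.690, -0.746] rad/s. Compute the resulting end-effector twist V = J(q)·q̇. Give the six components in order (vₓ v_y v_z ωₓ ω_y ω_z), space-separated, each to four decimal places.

o_n = [1.2691, -0.5227, -0.0304]
J₁: ẑ×o_n = [0.5227, 1.2691, -0.0000], ω = ẑ
J2: z=[0.0000, 0.0000, 1.0000] o=[0.2120, -0.3392, 0.1400] → [0.1835, 1.0571, -0.0000, 0.0000, 0.0000, 1.0000]
J3: z=[0.6018, 0.7986, 0.0000] o=[0.6832, -0.6943, 0.1400] → [-0.1361, 0.1025, -0.3646, 0.6018, 0.7986, 0.0000]
J4: z=[-0.1797, 0.1354, -0.9744] o=[0.7197, -0.4839, 0.1625] → [-0.0639, -0.5699, -0.0674, -0.1797, 0.1354, -0.9744]
J5: z=[0.9647, 0.2180, -0.1476] o=[0.7661, -0.8475, -0.0711] → [0.0568, -0.1135, 0.2037, 0.9647, 0.2180, -0.1476]
V = J·q̇ = [-0.3628, -0.2069, -0.3695, -0.1600, 0.3221, 0.1534]

-0.3628 -0.2069 -0.3695 -0.1600 0.3221 0.1534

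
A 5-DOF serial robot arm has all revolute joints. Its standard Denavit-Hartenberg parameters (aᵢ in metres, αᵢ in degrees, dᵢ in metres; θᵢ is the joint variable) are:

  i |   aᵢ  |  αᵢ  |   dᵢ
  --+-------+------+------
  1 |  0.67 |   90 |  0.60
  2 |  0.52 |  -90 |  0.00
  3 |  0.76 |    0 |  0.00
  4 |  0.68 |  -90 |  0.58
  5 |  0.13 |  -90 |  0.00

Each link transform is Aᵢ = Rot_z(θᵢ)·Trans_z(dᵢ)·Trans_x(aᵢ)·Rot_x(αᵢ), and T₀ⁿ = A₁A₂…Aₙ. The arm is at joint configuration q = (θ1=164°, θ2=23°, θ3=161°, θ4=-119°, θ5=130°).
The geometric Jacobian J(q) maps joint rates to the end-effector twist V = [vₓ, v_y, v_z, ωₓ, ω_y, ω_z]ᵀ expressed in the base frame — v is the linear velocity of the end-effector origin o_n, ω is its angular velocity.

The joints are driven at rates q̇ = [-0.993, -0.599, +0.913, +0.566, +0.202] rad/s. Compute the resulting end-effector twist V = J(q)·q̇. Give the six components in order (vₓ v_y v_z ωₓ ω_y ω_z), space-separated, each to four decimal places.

o_n = [-0.8583, -0.4265, 1.1378]
J₁: ẑ×o_n = [0.4265, -0.8583, 0.0000], ω = ẑ
J2: z=[0.2756, 0.9613, 0.0000] o=[-0.6440, 0.1847, 0.6000] → [0.5170, -0.1482, 0.0375, 0.2756, 0.9613, 0.0000]
J3: z=[0.3756, -0.1077, 0.9205] o=[-1.1042, 0.3166, 0.8032] → [0.6480, 0.1006, -0.2526, 0.3756, -0.1077, 0.9205]
J4: z=[0.3756, -0.1077, 0.9205] o=[-0.5365, -0.1036, 0.5224] → [0.2310, -0.5273, -0.1559, 0.3756, -0.1077, 0.9205]
J5: z=[0.3872, -0.8841, -0.2615] o=[-0.8912, -0.4752, 1.2537] → [0.1152, 0.0363, 0.0480, 0.3872, -0.8841, -0.2615]
V = J·q̇ = [0.0124, 0.7418, -0.3317, 0.4686, -0.9137, 0.3156]

0.0124 0.7418 -0.3317 0.4686 -0.9137 0.3156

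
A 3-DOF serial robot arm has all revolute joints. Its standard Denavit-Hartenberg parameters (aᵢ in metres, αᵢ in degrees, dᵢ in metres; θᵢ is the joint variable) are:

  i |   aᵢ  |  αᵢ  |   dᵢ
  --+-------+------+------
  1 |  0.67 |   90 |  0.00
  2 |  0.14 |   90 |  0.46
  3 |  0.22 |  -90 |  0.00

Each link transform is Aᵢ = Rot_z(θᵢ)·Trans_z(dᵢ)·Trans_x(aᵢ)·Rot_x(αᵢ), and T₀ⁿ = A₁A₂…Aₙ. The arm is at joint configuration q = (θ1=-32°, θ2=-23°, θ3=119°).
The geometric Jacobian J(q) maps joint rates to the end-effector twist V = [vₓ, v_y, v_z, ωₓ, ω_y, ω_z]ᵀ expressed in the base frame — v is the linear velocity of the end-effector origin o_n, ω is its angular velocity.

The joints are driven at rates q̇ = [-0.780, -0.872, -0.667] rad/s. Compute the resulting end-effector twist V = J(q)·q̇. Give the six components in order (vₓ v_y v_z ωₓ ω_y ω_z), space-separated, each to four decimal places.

o_n = [0.2485, -0.9246, -0.0130]
J₁: ẑ×o_n = [0.9246, 0.2485, -0.0000], ω = ẑ
J2: z=[-0.5299, -0.8480, 0.0000] o=[0.5682, -0.3550, 0.0000] → [0.0110, -0.0069, 0.0307, -0.5299, -0.8480, 0.0000]
J3: z=[-0.3314, 0.2071, -0.9205] o=[0.4337, -0.8134, -0.0547] → [-0.0937, 0.1843, 0.0752, -0.3314, 0.2071, -0.9205]
V = J·q̇ = [-0.6683, -0.3107, -0.0769, 0.6831, 0.6014, -0.1660]

-0.6683 -0.3107 -0.0769 0.6831 0.6014 -0.1660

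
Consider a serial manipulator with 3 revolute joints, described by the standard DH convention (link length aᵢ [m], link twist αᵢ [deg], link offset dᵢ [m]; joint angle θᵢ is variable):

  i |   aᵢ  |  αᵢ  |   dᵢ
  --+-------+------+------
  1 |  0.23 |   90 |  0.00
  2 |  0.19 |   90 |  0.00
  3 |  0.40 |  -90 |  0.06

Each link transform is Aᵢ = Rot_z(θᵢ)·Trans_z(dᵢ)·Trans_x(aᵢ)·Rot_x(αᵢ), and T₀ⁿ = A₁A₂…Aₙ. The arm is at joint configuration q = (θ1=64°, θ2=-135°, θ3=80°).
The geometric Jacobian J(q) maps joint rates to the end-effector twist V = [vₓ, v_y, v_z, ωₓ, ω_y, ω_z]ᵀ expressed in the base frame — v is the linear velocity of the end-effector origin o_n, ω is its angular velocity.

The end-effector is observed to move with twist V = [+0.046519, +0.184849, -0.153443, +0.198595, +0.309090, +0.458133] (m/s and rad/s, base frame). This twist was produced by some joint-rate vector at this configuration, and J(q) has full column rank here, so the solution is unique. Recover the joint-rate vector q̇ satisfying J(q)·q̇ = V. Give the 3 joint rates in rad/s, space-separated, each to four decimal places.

o_n = [0.3559, -0.1690, -0.1410]
J₁: ẑ×o_n = [0.1690, 0.3559, -0.0000], ω = ẑ
J2: z=[0.8988, -0.4384, 0.0000] o=[0.1008, 0.2067, 0.0000] → [0.0618, 0.1268, -0.2259, 0.8988, -0.4384, 0.0000]
J3: z=[-0.3100, -0.6355, 0.7071] o=[0.0419, 0.0860, -0.1344] → [0.1845, 0.2199, 0.2785, -0.3100, -0.6355, 0.7071]
q̇ = J⁺·V = [0.8230, 0.0430, -0.5160]

0.8230 0.0430 -0.5160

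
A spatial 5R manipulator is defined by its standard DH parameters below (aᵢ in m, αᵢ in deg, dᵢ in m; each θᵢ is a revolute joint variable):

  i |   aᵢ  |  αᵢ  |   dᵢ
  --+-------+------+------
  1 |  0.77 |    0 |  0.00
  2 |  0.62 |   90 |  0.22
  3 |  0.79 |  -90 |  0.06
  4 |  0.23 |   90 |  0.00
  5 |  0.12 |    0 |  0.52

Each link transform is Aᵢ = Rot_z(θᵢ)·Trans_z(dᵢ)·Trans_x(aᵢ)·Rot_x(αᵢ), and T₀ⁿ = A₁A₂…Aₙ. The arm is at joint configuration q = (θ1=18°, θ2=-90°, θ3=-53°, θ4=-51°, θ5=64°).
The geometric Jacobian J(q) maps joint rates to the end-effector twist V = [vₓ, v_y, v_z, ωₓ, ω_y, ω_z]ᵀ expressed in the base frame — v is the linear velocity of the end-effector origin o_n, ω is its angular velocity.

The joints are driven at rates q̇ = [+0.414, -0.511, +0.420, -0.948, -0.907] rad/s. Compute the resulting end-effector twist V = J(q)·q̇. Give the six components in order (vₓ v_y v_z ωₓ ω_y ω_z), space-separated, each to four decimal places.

-0.1282 0.5144 0.5148 0.0405 0.3632 -1.2305

o_n = [0.4782, -0.9438, -0.1653]
J₁: ẑ×o_n = [0.9438, 0.4782, -0.0000], ω = ẑ
J2: z=[0.0000, 0.0000, 1.0000] o=[0.7323, 0.2379, 0.0000] → [1.1818, -0.2541, 0.0000, 0.0000, 0.0000, 1.0000]
J3: z=[-0.9511, -0.3090, 0.0000] o=[0.9239, -0.3517, 0.2200] → [0.1191, -0.3664, 0.4254, -0.9511, -0.3090, 0.0000]
J4: z=[0.2468, -0.7595, 0.6018] o=[1.0138, -0.8224, -0.4109] → [-0.1135, -0.3829, -0.4368, 0.2468, -0.7595, 0.6018]
J5: z=[-0.7430, 0.2503, 0.6207] o=[0.8707, -0.9605, -0.5265] → [0.0801, 0.0248, 0.0859, -0.7430, 0.2503, 0.6207]
V = J·q̇ = [-0.1282, 0.5144, 0.5148, 0.0405, 0.3632, -1.2305]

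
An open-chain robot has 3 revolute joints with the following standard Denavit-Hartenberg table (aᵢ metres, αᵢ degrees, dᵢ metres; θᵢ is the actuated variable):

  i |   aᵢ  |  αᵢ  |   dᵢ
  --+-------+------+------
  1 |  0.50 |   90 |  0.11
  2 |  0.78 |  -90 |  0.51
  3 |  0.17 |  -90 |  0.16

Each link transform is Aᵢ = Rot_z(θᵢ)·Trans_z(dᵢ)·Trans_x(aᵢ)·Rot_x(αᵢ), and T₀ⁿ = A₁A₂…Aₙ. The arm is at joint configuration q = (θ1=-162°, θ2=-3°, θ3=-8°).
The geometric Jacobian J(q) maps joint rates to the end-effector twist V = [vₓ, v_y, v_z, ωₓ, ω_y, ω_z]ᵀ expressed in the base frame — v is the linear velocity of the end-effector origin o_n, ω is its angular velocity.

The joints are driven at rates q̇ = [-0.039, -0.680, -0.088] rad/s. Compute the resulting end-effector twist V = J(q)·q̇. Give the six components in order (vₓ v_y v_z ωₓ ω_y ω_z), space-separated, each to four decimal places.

o_n = [-1.5491, 0.0578, 0.2201]
J₁: ẑ×o_n = [-0.0578, -1.5491, 0.0000], ω = ẑ
J2: z=[-0.3090, 0.9511, 0.0000] o=[-0.4755, -0.1545, 0.1100] → [0.1048, 0.0340, 0.9554, -0.3090, 0.9511, 0.0000]
J3: z=[-0.0498, -0.0162, 0.9986] o=[-1.3739, 0.0898, 0.0692] → [0.0296, -0.1674, -0.0012, -0.0498, -0.0162, 0.9986]
V = J·q̇ = [-0.0716, 0.0520, -0.6496, 0.2145, -0.6453, -0.1269]

-0.0716 0.0520 -0.6496 0.2145 -0.6453 -0.1269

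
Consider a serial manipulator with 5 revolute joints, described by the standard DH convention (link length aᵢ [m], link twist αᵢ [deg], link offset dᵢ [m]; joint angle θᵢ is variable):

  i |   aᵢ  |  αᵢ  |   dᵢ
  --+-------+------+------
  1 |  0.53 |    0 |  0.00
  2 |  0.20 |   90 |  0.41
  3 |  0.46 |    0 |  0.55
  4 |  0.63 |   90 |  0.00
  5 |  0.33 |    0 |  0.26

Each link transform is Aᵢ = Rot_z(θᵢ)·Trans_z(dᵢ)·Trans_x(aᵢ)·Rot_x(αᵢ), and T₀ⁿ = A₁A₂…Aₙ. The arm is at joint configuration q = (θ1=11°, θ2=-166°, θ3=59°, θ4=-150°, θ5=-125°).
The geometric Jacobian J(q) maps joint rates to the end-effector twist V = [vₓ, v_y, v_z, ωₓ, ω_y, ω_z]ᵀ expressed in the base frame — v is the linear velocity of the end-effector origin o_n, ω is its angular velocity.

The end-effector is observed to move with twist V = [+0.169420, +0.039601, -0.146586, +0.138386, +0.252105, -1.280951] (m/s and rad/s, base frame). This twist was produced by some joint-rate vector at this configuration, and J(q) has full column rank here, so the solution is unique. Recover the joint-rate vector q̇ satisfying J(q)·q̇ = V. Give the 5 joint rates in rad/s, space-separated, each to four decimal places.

o_n = [0.2487, 0.2831, 0.3682]
J₁: ẑ×o_n = [-0.2831, 0.2487, 0.0000], ω = ẑ
J2: z=[0.0000, 0.0000, 1.0000] o=[0.5203, 0.1011, 0.0000] → [-0.1819, -0.2716, 0.0000, 0.0000, 0.0000, 1.0000]
J3: z=[-0.4226, 0.9063, 0.0000] o=[0.3390, 0.0166, 0.4100] → [-0.0379, -0.0177, -0.0307, -0.4226, 0.9063, 0.0000]
J4: z=[-0.4226, 0.9063, 0.0000] o=[-0.1082, 0.4149, 0.8043] → [-0.3953, -0.1843, -0.2677, -0.4226, 0.9063, 0.0000]
J5: z=[0.9062, 0.4226, 0.0175] o=[-0.0982, 0.4196, 0.1744] → [0.0843, -0.1696, -0.2703, 0.9062, 0.4226, 0.0175]
q̇ = J⁺·V = [-0.4070, -0.8780, -0.1620, 0.3320, 0.2320]

-0.4070 -0.8780 -0.1620 0.3320 0.2320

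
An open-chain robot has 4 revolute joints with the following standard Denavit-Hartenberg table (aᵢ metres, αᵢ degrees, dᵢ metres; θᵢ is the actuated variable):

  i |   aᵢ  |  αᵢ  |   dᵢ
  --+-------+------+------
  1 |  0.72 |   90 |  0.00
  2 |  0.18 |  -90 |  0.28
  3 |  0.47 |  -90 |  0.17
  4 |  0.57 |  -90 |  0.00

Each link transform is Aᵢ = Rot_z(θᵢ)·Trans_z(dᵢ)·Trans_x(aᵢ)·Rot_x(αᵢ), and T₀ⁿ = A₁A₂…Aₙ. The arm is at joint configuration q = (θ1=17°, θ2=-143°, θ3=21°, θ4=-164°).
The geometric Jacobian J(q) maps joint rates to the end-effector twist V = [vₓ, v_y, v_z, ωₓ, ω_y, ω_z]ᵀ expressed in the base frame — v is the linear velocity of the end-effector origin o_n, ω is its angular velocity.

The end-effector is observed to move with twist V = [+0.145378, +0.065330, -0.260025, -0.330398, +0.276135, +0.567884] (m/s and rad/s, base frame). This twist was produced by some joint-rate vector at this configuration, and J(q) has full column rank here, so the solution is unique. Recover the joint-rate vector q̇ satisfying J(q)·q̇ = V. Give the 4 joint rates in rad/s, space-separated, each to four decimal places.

-0.0700 0.1500 -0.6510 0.5470

o_n = [0.8849, -0.0514, -0.3258]
J₁: ẑ×o_n = [0.0514, 0.8849, -0.0000], ω = ẑ
J2: z=[0.2924, -0.9563, 0.0000] o=[0.6885, 0.2105, 0.0000] → [0.3116, 0.0953, 0.1112, 0.2924, -0.9563, 0.0000]
J3: z=[0.5755, 0.1760, -0.7986] o=[0.6329, -0.0993, -0.1083] → [-0.0001, -0.0761, -0.0168, 0.5755, 0.1760, -0.7986]
J4: z=[0.0007, 0.9765, 0.2157] o=[0.3464, -0.0108, -0.5082] → [0.1869, 0.1160, -0.5259, 0.0007, 0.9765, 0.2157]
q̇ = J⁺·V = [-0.0700, 0.1500, -0.6510, 0.5470]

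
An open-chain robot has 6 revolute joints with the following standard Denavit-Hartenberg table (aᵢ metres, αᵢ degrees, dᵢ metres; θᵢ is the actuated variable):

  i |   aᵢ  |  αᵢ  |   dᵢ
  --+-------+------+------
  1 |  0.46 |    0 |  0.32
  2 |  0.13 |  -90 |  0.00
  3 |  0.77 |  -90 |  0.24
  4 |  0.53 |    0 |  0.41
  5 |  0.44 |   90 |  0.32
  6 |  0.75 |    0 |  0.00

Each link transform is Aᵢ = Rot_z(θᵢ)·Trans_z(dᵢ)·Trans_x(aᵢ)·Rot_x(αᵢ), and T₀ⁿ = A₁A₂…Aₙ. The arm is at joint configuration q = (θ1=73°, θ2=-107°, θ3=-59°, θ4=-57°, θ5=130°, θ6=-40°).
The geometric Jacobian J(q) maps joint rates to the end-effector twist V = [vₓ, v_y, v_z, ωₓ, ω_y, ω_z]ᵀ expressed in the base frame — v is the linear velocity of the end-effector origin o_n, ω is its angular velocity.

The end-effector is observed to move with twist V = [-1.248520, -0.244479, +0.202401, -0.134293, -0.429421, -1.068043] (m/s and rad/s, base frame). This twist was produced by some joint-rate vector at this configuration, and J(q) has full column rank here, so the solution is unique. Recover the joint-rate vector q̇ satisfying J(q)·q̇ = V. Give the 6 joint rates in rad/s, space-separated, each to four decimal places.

0.1620 -0.9920 -0.3890 0.0440 0.1890 -0.1440

o_n = [0.8374, -0.3788, 1.3540]
J₁: ẑ×o_n = [0.3788, 0.8374, -0.0000], ω = ẑ
J2: z=[0.0000, 0.0000, 1.0000] o=[0.1345, 0.4399, 0.3200] → [0.8187, 0.7029, -0.0000, 0.0000, 0.0000, 1.0000]
J3: z=[0.5592, 0.8290, 0.0000] o=[0.2423, 0.3672, 0.3200] → [0.8572, -0.5782, -0.9105, 0.5592, 0.8290, 0.0000]
J4: z=[0.7106, -0.4793, -0.5150] o=[0.7053, 0.3444, 0.9800] → [-0.5518, -0.3338, -0.4506, 0.7106, -0.4793, -0.5150]
J5: z=[0.7106, -0.4793, -0.5150] o=[1.3684, 0.4333, 1.0163] → [-0.5801, 0.0335, -0.8316, 0.7106, -0.4793, -0.5150]
J6: z=[0.5718, -0.0330, 0.8197] o=[1.4155, -0.1060, 0.9617] → [0.2107, -0.6982, -0.1751, 0.5718, -0.0330, 0.8197]
q̇ = J⁺·V = [0.1620, -0.9920, -0.3890, 0.0440, 0.1890, -0.1440]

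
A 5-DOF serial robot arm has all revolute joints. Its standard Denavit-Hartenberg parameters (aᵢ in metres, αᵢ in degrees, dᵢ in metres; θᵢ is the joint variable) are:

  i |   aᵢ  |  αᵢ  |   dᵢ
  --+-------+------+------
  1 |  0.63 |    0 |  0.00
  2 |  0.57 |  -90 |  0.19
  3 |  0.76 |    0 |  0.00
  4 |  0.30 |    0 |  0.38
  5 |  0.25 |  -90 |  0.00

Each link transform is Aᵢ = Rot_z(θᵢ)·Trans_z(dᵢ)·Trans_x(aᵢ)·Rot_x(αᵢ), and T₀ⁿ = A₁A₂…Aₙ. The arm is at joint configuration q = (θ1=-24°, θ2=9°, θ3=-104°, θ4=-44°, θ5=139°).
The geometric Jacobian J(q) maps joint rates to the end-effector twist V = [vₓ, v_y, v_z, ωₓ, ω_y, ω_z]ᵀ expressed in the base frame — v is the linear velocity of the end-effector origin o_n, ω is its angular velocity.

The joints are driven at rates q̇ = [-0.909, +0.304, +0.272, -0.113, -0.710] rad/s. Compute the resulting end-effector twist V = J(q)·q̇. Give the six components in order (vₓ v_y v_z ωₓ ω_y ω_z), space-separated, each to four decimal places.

o_n = [1.0396, 0.0128, 1.1255]
J₁: ẑ×o_n = [-0.0128, 1.0396, 0.0000], ω = ẑ
J2: z=[0.0000, 0.0000, 1.0000] o=[0.5755, -0.2562, 0.0000] → [-0.2691, 0.4641, 0.0000, 0.0000, 0.0000, 1.0000]
J3: z=[0.2588, 0.9659, 0.0000] o=[1.1261, -0.4038, 0.1900] → [0.9036, -0.2421, 0.1914, 0.2588, 0.9659, 0.0000]
J4: z=[0.2588, 0.9659, 0.0000] o=[0.9485, -0.3562, 0.9274] → [0.1913, -0.0513, 0.0075, 0.2588, 0.9659, 0.0000]
J5: z=[0.2588, 0.9659, 0.0000] o=[0.8011, 0.0767, 1.0864] → [0.0378, -0.0101, -0.2469, 0.2588, 0.9659, 0.0000]
V = J·q̇ = [0.1272, -0.8568, 0.2265, -0.1426, -0.5322, -0.6050]

0.1272 -0.8568 0.2265 -0.1426 -0.5322 -0.6050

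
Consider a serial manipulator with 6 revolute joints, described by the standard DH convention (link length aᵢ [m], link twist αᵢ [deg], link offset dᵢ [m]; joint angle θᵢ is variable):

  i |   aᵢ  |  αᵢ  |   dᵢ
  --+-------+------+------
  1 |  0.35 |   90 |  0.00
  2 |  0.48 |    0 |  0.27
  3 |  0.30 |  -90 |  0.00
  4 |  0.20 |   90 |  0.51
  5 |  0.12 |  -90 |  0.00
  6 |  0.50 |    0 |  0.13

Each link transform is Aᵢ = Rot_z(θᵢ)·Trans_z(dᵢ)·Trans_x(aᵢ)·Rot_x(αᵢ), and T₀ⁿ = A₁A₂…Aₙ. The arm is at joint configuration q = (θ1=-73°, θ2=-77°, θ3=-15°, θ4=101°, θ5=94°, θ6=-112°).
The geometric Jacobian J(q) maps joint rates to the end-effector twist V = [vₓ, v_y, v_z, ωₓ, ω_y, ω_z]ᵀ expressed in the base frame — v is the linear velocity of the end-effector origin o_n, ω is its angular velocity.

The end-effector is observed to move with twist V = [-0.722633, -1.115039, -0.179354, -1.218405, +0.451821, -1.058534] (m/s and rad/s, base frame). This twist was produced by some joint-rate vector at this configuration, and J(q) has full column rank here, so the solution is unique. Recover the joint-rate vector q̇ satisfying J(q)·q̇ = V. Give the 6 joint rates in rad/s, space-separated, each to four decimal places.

-0.8240 0.9530 -0.8690 -0.7110 0.0760 0.9840

o_n = [0.1499, -0.8594, -1.2231]
J₁: ẑ×o_n = [0.8594, 0.1499, -0.0000], ω = ẑ
J2: z=[-0.9563, -0.2924, 0.0000] o=[0.1023, -0.3347, 0.0000] → [0.3576, -1.1697, 0.5157, -0.9563, -0.2924, 0.0000]
J3: z=[-0.9563, -0.2924, 0.0000] o=[-0.1243, -0.5169, -0.4677] → [0.2209, -0.7224, 0.4077, -0.9563, -0.2924, 0.0000]
J4: z=[0.2922, -0.9557, -0.0349] o=[-0.1274, -0.5069, -0.7675] → [0.4232, 0.1235, 0.1620, 0.2922, -0.9557, -0.0349]
J5: z=[0.1725, 0.0885, -0.9810] o=[0.2098, -0.9382, -0.7472] → [0.0352, 0.1408, 0.0189, 0.1725, 0.0885, -0.9810]
J6: z=[-0.9588, -0.2133, -0.1878] o=[0.2369, -1.0549, -0.7529] → [0.1370, -0.4345, -0.2061, -0.9588, -0.2133, -0.1878]
q̇ = J⁺·V = [-0.8240, 0.9530, -0.8690, -0.7110, 0.0760, 0.9840]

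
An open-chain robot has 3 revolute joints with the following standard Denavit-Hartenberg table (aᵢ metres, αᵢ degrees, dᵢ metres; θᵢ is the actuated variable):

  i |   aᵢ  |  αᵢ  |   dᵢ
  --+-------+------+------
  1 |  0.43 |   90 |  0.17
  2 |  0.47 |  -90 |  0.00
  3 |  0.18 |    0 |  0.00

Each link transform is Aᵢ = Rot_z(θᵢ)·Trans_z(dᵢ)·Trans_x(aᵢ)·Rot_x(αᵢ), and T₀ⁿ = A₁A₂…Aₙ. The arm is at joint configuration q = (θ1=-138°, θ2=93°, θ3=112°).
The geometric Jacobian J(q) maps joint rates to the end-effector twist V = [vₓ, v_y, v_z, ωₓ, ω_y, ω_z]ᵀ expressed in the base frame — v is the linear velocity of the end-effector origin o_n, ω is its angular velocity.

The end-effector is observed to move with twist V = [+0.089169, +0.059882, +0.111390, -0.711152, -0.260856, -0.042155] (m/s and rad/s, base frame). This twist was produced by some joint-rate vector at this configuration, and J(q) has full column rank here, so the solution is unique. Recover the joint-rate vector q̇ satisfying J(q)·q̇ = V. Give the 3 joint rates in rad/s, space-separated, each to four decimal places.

o_n = [-0.1922, -0.3977, 0.5720]
J₁: ẑ×o_n = [0.3977, -0.1922, 0.0000], ω = ẑ
J2: z=[-0.6691, 0.7431, 0.0000] o=[-0.3196, -0.2877, 0.1700] → [0.2988, 0.2690, -0.0211, -0.6691, 0.7431, 0.0000]
J3: z=[0.7421, 0.6682, -0.0523] o=[-0.3013, -0.2713, 0.6394] → [-0.0516, 0.0443, -0.1667, 0.7421, 0.6682, -0.0523]
q̇ = J⁺·V = [-0.0790, 0.2820, -0.7040]

-0.0790 0.2820 -0.7040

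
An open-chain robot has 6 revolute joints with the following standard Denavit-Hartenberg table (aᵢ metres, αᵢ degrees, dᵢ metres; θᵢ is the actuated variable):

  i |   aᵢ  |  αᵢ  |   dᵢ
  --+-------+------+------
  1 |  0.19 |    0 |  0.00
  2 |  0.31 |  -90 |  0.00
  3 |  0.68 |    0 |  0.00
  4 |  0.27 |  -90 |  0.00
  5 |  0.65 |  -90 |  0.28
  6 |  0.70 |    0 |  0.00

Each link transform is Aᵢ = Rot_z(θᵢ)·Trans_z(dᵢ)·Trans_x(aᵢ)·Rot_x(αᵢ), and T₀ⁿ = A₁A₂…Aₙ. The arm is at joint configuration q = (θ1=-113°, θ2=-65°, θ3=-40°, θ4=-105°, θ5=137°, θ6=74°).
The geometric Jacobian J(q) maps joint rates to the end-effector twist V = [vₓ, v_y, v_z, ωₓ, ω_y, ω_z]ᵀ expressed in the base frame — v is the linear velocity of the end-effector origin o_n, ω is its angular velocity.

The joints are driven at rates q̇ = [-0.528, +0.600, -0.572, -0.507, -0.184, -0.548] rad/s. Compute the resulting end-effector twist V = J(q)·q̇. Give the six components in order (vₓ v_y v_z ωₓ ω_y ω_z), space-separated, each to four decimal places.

o_n = [-0.9832, 0.3686, -0.0835]
J₁: ẑ×o_n = [-0.3686, -0.9832, 0.0000], ω = ẑ
J2: z=[0.0000, 0.0000, 1.0000] o=[-0.0742, -0.1749, 0.0000] → [-0.5435, -0.9089, 0.0000, 0.0000, 0.0000, 1.0000]
J3: z=[0.0349, -0.9994, 0.0000] o=[-0.3841, -0.1857, 0.0000] → [0.0834, 0.0029, -0.5794, 0.0349, -0.9994, 0.0000]
J4: z=[0.0349, -0.9994, 0.0000] o=[-0.9046, -0.2039, 0.4371] → [0.5203, 0.0182, -0.0585, 0.0349, -0.9994, 0.0000]
J5: z=[-0.5732, -0.0200, 0.8192] o=[-0.6836, -0.1962, 0.5920] → [-0.4491, -0.6326, -0.3297, -0.5732, -0.0200, 0.8192]
J6: z=[-0.5328, -0.7504, -0.3912] o=[-1.2488, 0.2277, 0.5487] → [0.5295, -0.4407, 0.1242, -0.5328, -0.7504, -0.3912]
V = J·q̇ = [-0.6505, 0.3208, 0.3537, 0.3598, 1.4932, 0.1356]

-0.6505 0.3208 0.3537 0.3598 1.4932 0.1356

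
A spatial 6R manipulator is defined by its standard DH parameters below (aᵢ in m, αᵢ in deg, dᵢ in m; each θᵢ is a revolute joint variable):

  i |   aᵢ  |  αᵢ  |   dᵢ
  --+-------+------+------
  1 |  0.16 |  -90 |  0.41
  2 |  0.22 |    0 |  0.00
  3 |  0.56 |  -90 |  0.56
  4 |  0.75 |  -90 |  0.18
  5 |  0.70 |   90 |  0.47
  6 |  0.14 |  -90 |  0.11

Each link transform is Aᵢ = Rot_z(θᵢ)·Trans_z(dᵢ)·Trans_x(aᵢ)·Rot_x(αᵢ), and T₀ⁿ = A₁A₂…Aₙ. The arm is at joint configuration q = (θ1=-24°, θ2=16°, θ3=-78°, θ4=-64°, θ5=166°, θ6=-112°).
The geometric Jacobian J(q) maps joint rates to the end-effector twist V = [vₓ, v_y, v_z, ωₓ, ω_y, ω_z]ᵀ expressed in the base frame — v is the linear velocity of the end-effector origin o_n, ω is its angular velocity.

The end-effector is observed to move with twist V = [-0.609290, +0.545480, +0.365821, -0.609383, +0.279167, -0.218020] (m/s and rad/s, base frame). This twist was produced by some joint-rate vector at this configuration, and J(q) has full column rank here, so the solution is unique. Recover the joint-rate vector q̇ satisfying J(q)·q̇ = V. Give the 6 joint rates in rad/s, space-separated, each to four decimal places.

0.1160 0.1250 -0.5150 -0.0750 -0.7220 0.3710

o_n = [0.8926, 0.1982, 1.2103]
J₁: ẑ×o_n = [-0.1982, 0.8926, 0.0000], ω = ẑ
J2: z=[0.4067, 0.9135, 0.0000] o=[0.1462, -0.0651, 0.4100] → [0.7311, -0.3255, -0.5748, 0.4067, 0.9135, 0.0000]
J3: z=[0.4067, 0.9135, 0.0000] o=[0.3394, -0.1511, 0.3494] → [0.7865, -0.3502, -0.3633, 0.4067, 0.9135, 0.0000]
J4: z=[0.8066, -0.3591, -0.4695] o=[0.8073, 0.2536, 0.8438] → [-0.1576, -0.3357, -0.0140, 0.8066, -0.3591, -0.4695]
J5: z=[0.2072, -0.5721, 0.7936] o=[1.3677, 0.7420, 1.0496] → [0.3395, -0.4103, -0.3844, 0.2072, -0.5721, 0.7936]
J6: z=[-0.6487, 0.5268, 0.5492] o=[0.9525, 0.0330, 1.2392] → [-0.1059, -0.0516, -0.0756, -0.6487, 0.5268, 0.5492]
q̇ = J⁺·V = [0.1160, 0.1250, -0.5150, -0.0750, -0.7220, 0.3710]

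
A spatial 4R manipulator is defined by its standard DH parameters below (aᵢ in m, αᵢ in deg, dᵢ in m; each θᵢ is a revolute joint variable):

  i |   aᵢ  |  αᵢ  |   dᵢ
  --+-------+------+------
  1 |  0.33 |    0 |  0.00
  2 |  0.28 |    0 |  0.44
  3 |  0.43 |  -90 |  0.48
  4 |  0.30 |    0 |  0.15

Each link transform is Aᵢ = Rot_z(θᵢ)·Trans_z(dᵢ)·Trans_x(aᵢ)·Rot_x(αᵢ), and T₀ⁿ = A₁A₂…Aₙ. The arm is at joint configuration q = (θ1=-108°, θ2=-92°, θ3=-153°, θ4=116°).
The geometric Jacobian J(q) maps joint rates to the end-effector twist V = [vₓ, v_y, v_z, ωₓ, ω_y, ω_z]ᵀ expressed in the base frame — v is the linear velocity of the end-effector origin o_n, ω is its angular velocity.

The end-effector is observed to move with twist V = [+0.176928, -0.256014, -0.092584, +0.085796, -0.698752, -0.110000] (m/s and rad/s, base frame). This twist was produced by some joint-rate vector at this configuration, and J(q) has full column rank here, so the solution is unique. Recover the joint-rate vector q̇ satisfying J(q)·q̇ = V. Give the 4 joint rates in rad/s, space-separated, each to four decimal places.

0.1670 0.7130 -0.9900 -0.7040

o_n = [-0.0871, -0.0328, 0.6504]
J₁: ẑ×o_n = [0.0328, -0.0871, 0.0000], ω = ẑ
J2: z=[0.0000, 0.0000, 1.0000] o=[-0.1020, -0.3138, 0.0000] → [-0.2810, 0.0149, 0.0000, 0.0000, 0.0000, 1.0000]
J3: z=[0.0000, 0.0000, 1.0000] o=[-0.3651, -0.2181, 0.4400] → [-0.1853, 0.2780, 0.0000, 0.0000, 0.0000, 1.0000]
J4: z=[-0.1219, 0.9925, 0.0000] o=[0.0617, -0.1657, 0.9200] → [-0.2676, -0.0329, 0.1315, -0.1219, 0.9925, 0.0000]
q̇ = J⁺·V = [0.1670, 0.7130, -0.9900, -0.7040]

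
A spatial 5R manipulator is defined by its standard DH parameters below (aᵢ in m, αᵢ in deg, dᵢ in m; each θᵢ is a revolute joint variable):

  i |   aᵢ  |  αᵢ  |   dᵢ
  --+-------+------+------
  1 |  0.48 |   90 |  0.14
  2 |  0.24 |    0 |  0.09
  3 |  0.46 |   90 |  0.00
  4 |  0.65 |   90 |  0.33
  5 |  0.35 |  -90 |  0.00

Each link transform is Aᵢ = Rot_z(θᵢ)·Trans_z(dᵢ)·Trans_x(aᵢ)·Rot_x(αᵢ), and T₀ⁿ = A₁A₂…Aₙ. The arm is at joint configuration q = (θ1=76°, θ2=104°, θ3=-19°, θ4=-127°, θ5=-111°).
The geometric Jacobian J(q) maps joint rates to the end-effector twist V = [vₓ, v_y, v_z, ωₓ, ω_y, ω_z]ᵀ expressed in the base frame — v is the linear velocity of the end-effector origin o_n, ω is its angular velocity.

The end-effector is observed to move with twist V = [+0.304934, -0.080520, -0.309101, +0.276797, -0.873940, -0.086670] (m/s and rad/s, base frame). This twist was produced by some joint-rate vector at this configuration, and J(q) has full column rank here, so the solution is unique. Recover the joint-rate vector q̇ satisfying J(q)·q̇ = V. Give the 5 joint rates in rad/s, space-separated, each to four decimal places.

-0.1550 -0.1810 0.6610 -0.7840 0.0000

o_n = [-0.2133, 0.5043, 0.5163]
J₁: ẑ×o_n = [-0.5043, -0.2133, 0.0000], ω = ẑ
J2: z=[0.9703, -0.2419, 0.0000] o=[0.1161, 0.4657, 0.1400] → [-0.0910, -0.3652, -0.0422, 0.9703, -0.2419, 0.0000]
J3: z=[0.9703, -0.2419, 0.0000] o=[0.1894, 0.3876, 0.3729] → [-0.0347, -0.1392, 0.0158, 0.9703, -0.2419, 0.0000]
J4: z=[0.2410, 0.9666, -0.0872] o=[0.1991, 0.4265, 0.8311] → [-0.2975, 0.1118, 0.4173, 0.2410, 0.9666, -0.0872]
J5: z=[0.5671, -0.2131, -0.7956] o=[-0.2333, 0.8380, 0.4127] → [-0.2876, -0.0747, -0.1850, 0.5671, -0.2131, -0.7956]
q̇ = J⁺·V = [-0.1550, -0.1810, 0.6610, -0.7840, 0.0000]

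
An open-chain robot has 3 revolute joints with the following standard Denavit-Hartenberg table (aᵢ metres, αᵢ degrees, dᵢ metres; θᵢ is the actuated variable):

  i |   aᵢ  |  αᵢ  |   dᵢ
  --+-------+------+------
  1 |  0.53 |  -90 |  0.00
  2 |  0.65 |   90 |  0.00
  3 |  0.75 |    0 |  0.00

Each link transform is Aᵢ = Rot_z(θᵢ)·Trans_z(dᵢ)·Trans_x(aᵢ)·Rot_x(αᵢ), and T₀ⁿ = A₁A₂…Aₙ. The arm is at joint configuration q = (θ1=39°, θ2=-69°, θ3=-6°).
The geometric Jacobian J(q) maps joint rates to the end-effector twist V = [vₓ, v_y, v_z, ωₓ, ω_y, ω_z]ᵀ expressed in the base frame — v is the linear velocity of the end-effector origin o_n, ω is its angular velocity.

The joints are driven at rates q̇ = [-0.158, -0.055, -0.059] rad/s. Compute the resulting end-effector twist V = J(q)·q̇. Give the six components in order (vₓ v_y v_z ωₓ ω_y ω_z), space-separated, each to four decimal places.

o_n = [0.8500, 0.5874, 1.3032]
J₁: ẑ×o_n = [-0.5874, 0.8500, 0.0000], ω = ẑ
J2: z=[-0.6293, 0.7771, 0.0000] o=[0.4119, 0.3335, 0.0000] → [1.0128, 0.8201, -0.5002, -0.6293, 0.7771, 0.0000]
J3: z=[-0.7255, -0.5875, 0.3584] o=[0.5929, 0.4801, 0.6068] → [-0.4476, 0.5973, 0.0732, -0.7255, -0.5875, 0.3584]
V = J·q̇ = [0.0635, -0.2146, 0.0232, 0.0774, -0.0081, -0.1791]

0.0635 -0.2146 0.0232 0.0774 -0.0081 -0.1791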